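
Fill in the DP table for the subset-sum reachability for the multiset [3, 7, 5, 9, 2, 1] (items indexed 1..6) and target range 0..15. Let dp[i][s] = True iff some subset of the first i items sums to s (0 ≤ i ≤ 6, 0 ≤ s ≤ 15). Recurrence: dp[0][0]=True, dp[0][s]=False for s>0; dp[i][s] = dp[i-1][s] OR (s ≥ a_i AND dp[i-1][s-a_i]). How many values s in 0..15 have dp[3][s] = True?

i\s   0   1   2   3   4   5   6   7   8   9  10  11  12  13  14  15
  0   T   F   F   F   F   F   F   F   F   F   F   F   F   F   F   F
  1   T   F   F   T   F   F   F   F   F   F   F   F   F   F   F   F
  2   T   F   F   T   F   F   F   T   F   F   T   F   F   F   F   F
  3   T   F   F   T   F   T   F   T   T   F   T   F   T   F   F   T
  4   T   F   F   T   F   T   F   T   T   T   T   F   T   F   T   T
  5   T   F   T   T   F   T   F   T   T   T   T   T   T   F   T   T
  6   T   T   T   T   T   T   T   T   T   T   T   T   T   T   T   T

8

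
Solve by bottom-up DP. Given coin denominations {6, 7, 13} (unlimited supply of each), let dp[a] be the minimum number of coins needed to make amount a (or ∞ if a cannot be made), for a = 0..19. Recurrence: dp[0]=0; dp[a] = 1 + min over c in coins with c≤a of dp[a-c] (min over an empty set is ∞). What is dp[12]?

 a  0  1  2  3  4  5  6  7  8  9 10 11 12 13 14 15 16 17 18 19
dp  0  -  -  -  -  -  1  1  -  -  -  -  2  1  2  -  -  -  3  2
(- denotes ∞ / unreachable)

2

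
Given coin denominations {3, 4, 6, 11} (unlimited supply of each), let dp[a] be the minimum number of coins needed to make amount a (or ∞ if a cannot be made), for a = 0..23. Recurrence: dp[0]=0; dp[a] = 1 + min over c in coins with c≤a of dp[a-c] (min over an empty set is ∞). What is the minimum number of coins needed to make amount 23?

3

 a  0  1  2  3  4  5  6  7  8  9 10 11 12 13 14 15 16 17 18 19 20 21 22 23
dp  0  -  -  1  1  -  1  2  2  2  2  1  2  3  2  2  3  2  3  3  3  3  2  3
(- denotes ∞ / unreachable)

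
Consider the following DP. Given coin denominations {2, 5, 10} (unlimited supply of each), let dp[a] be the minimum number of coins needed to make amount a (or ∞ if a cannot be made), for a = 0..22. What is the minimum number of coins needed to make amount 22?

3

 a  0  1  2  3  4  5  6  7  8  9 10 11 12 13 14 15 16 17 18 19 20 21 22
dp  0  -  1  -  2  1  3  2  4  3  1  4  2  5  3  2  4  3  5  4  2  5  3
(- denotes ∞ / unreachable)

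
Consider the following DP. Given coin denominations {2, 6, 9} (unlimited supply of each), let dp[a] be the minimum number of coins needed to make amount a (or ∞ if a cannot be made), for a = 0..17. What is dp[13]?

 a  0  1  2  3  4  5  6  7  8  9 10 11 12 13 14 15 16 17
dp  0  -  1  -  2  -  1  -  2  1  3  2  2  3  3  2  4  3
(- denotes ∞ / unreachable)

3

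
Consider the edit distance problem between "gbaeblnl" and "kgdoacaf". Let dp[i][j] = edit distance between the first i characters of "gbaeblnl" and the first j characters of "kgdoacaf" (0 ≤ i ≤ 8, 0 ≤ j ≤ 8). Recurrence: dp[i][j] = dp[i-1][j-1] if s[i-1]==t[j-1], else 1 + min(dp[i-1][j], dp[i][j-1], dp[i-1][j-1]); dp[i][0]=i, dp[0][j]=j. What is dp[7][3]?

7

   ''  k  g  d  o  a  c  a  f
''  0  1  2  3  4  5  6  7  8
 g  1  1  1  2  3  4  5  6  7
 b  2  2  2  2  3  4  5  6  7
 a  3  3  3  3  3  3  4  5  6
 e  4  4  4  4  4  4  4  5  6
 b  5  5  5  5  5  5  5  5  6
 l  6  6  6  6  6  6  6  6  6
 n  7  7  7  7  7  7  7  7  7
 l  8  8  8  8  8  8  8  8  8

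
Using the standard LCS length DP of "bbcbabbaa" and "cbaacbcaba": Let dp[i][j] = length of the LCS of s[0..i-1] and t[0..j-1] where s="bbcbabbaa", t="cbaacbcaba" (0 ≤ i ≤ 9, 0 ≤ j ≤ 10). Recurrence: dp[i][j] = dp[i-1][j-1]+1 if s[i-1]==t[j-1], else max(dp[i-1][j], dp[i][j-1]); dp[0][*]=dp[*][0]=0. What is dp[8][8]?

5

   ''  c  b  a  a  c  b  c  a  b  a
''  0  0  0  0  0  0  0  0  0  0  0
 b  0  0  1  1  1  1  1  1  1  1  1
 b  0  0  1  1  1  1  2  2  2  2  2
 c  0  1  1  1  1  2  2  3  3  3  3
 b  0  1  2  2  2  2  3  3  3  4  4
 a  0  1  2  3  3  3  3  3  4  4  5
 b  0  1  2  3  3  3  4  4  4  5  5
 b  0  1  2  3  3  3  4  4  4  5  5
 a  0  1  2  3  4  4  4  4  5  5  6
 a  0  1  2  3  4  4  4  4  5  5  6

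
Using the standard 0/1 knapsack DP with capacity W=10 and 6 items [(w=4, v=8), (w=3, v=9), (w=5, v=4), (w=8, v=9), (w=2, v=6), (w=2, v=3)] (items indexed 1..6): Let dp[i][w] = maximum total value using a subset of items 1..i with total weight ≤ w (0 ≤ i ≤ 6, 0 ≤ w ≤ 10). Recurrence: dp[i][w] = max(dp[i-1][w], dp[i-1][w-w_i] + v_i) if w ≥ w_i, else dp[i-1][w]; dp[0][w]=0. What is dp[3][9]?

17

i\w   0   1   2   3   4   5   6   7   8   9  10
  0   0   0   0   0   0   0   0   0   0   0   0
  1   0   0   0   0   8   8   8   8   8   8   8
  2   0   0   0   9   9   9   9  17  17  17  17
  3   0   0   0   9   9   9   9  17  17  17  17
  4   0   0   0   9   9   9   9  17  17  17  17
  5   0   0   6   9   9  15  15  17  17  23  23
  6   0   0   6   9   9  15  15  18  18  23  23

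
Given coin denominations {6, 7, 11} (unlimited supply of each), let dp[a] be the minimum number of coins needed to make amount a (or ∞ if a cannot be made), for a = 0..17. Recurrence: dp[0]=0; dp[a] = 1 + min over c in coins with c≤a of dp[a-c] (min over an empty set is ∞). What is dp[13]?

 a  0  1  2  3  4  5  6  7  8  9 10 11 12 13 14 15 16 17
dp  0  -  -  -  -  -  1  1  -  -  -  1  2  2  2  -  -  2
(- denotes ∞ / unreachable)

2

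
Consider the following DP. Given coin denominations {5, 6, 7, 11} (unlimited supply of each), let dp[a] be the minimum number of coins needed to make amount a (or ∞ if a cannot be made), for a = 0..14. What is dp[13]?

 a  0  1  2  3  4  5  6  7  8  9 10 11 12 13 14
dp  0  -  -  -  -  1  1  1  -  -  2  1  2  2  2
(- denotes ∞ / unreachable)

2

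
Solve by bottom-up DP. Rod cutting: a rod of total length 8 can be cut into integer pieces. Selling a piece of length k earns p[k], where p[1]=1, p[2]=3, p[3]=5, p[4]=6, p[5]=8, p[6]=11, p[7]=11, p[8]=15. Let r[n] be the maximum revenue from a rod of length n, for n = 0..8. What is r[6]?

11

   n    0    1    2    3    4    5    6    7    8
r[n]    0    1    3    5    6    8   11   12   15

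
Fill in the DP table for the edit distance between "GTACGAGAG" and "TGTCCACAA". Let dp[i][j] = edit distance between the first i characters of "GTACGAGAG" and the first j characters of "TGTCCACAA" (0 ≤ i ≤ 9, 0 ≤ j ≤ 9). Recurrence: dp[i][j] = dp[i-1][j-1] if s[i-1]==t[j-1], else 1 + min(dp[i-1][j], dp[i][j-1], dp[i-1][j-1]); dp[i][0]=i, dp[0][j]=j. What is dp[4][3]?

3

   ''  T  G  T  C  C  A  C  A  A
''  0  1  2  3  4  5  6  7  8  9
 G  1  1  1  2  3  4  5  6  7  8
 T  2  1  2  1  2  3  4  5  6  7
 A  3  2  2  2  2  3  3  4  5  6
 C  4  3  3  3  2  2  3  3  4  5
 G  5  4  3  4  3  3  3  4  4  5
 A  6  5  4  4  4  4  3  4  4  4
 G  7  6  5  5  5  5  4  4  5  5
 A  8  7  6  6  6  6  5  5  4  5
 G  9  8  7  7  7  7  6  6  5  5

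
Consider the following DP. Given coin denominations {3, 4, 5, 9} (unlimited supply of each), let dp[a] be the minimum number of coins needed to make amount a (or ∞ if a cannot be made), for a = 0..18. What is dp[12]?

 a  0  1  2  3  4  5  6  7  8  9 10 11 12 13 14 15 16 17 18
dp  0  -  -  1  1  1  2  2  2  1  2  3  2  2  2  3  3  3  2
(- denotes ∞ / unreachable)

2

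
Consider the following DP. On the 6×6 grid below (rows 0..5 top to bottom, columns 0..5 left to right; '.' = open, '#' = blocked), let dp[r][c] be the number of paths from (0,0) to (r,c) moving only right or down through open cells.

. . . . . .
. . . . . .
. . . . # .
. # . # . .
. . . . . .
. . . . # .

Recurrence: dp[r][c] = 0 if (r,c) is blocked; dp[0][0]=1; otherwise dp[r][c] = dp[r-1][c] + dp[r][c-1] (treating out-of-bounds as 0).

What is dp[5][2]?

9

r\c   0   1   2   3   4   5
  0   1   1   1   1   1   1
  1   1   2   3   4   5   6
  2   1   3   6  10   0   6
  3   1   0   6   0   0   6
  4   1   1   7   7   7  13
  5   1   2   9  16   0  13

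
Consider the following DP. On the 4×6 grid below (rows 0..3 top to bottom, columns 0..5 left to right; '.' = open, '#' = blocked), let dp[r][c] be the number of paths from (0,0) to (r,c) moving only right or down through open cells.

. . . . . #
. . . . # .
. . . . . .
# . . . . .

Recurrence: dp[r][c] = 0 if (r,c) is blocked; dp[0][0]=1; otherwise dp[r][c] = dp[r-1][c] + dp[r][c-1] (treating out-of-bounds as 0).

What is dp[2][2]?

6

r\c   0   1   2   3   4   5
  0   1   1   1   1   1   0
  1   1   2   3   4   0   0
  2   1   3   6  10  10  10
  3   0   3   9  19  29  39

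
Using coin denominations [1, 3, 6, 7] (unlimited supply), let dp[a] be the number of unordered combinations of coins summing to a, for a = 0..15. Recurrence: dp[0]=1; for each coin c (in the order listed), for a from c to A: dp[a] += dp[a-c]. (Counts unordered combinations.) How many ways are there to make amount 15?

after  coin     0     1     2     3     4     5     6     7     8     9    10    11    12    13    14    15
          1     1     1     1     1     1     1     1     1     1     1     1     1     1     1     1     1
          3     1     1     1     2     2     2     3     3     3     4     4     4     5     5     5     6
          6     1     1     1     2     2     2     4     4     4     6     6     6     9     9     9    12
          7     1     1     1     2     2     2     4     5     5     7     8     8    11    13    14    17

17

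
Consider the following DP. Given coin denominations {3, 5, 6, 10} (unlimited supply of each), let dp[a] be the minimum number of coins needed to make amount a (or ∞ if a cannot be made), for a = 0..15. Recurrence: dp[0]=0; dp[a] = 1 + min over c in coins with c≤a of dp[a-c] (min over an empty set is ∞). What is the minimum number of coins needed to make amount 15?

2

 a  0  1  2  3  4  5  6  7  8  9 10 11 12 13 14 15
dp  0  -  -  1  -  1  1  -  2  2  1  2  2  2  3  2
(- denotes ∞ / unreachable)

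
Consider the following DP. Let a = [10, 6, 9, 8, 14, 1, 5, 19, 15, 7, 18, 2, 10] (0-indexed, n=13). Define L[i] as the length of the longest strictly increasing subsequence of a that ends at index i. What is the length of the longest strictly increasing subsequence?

5

   i    0    1    2    3    4    5    6    7    8    9   10   11   12
a[i]   10    6    9    8   14    1    5   19   15    7   18    2   10
L[i]    1    1    2    2    3    1    2    4    4    3    5    2    4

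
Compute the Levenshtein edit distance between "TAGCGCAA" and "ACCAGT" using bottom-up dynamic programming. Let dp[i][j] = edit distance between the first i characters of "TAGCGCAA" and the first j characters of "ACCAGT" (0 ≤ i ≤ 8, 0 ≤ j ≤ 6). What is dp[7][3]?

   ''  A  C  C  A  G  T
''  0  1  2  3  4  5  6
 T  1  1  2  3  4  5  5
 A  2  1  2  3  3  4  5
 G  3  2  2  3  4  3  4
 C  4  3  2  2  3  4  4
 G  5  4  3  3  3  3  4
 C  6  5  4  3  4  4  4
 A  7  6  5  4  3  4  5
 A  8  7  6  5  4  4  5

4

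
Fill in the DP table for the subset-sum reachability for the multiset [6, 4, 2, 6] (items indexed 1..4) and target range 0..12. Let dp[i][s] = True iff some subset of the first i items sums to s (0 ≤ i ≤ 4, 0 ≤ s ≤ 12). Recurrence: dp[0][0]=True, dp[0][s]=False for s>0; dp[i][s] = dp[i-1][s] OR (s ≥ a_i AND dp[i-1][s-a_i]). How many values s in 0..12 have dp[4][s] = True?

i\s   0   1   2   3   4   5   6   7   8   9  10  11  12
  0   T   F   F   F   F   F   F   F   F   F   F   F   F
  1   T   F   F   F   F   F   T   F   F   F   F   F   F
  2   T   F   F   F   T   F   T   F   F   F   T   F   F
  3   T   F   T   F   T   F   T   F   T   F   T   F   T
  4   T   F   T   F   T   F   T   F   T   F   T   F   T

7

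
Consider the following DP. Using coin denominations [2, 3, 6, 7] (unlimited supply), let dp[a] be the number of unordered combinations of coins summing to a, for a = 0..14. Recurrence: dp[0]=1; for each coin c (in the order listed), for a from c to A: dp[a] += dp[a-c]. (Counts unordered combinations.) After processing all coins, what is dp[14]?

8

after  coin     0     1     2     3     4     5     6     7     8     9    10    11    12    13    14
          2     1     0     1     0     1     0     1     0     1     0     1     0     1     0     1
          3     1     0     1     1     1     1     2     1     2     2     2     2     3     2     3
          6     1     0     1     1     1     1     3     1     3     3     3     3     6     3     6
          7     1     0     1     1     1     1     3     2     3     4     4     4     7     6     8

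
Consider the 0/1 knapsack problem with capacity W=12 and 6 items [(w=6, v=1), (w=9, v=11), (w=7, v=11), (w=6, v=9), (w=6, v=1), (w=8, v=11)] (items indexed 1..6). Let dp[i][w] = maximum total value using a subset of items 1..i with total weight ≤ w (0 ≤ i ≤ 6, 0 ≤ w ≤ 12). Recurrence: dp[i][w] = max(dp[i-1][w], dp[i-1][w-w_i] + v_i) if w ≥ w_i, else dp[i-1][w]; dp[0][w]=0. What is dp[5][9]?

i\w   0   1   2   3   4   5   6   7   8   9  10  11  12
  0   0   0   0   0   0   0   0   0   0   0   0   0   0
  1   0   0   0   0   0   0   1   1   1   1   1   1   1
  2   0   0   0   0   0   0   1   1   1  11  11  11  11
  3   0   0   0   0   0   0   1  11  11  11  11  11  11
  4   0   0   0   0   0   0   9  11  11  11  11  11  11
  5   0   0   0   0   0   0   9  11  11  11  11  11  11
  6   0   0   0   0   0   0   9  11  11  11  11  11  11

11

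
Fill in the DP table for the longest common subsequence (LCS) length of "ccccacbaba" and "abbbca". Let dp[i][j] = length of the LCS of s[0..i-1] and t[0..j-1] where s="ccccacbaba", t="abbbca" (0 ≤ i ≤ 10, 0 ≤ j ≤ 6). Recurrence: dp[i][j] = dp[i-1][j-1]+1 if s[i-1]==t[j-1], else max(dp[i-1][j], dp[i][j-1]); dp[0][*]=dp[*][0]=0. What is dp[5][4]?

   ''  a  b  b  b  c  a
''  0  0  0  0  0  0  0
 c  0  0  0  0  0  1  1
 c  0  0  0  0  0  1  1
 c  0  0  0  0  0  1  1
 c  0  0  0  0  0  1  1
 a  0  1  1  1  1  1  2
 c  0  1  1  1  1  2  2
 b  0  1  2  2  2  2  2
 a  0  1  2  2  2  2  3
 b  0  1  2  3  3  3  3
 a  0  1  2  3  3  3  4

1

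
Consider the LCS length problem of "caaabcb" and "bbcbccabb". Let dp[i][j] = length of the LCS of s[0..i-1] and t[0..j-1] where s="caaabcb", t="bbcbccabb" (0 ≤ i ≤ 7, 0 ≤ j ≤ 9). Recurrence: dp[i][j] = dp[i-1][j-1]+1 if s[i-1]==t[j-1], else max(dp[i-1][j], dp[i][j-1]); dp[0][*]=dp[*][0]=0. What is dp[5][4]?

2

   ''  b  b  c  b  c  c  a  b  b
''  0  0  0  0  0  0  0  0  0  0
 c  0  0  0  1  1  1  1  1  1  1
 a  0  0  0  1  1  1  1  2  2  2
 a  0  0  0  1  1  1  1  2  2  2
 a  0  0  0  1  1  1  1  2  2  2
 b  0  1  1  1  2  2  2  2  3  3
 c  0  1  1  2  2  3  3  3  3  3
 b  0  1  2  2  3  3  3  3  4  4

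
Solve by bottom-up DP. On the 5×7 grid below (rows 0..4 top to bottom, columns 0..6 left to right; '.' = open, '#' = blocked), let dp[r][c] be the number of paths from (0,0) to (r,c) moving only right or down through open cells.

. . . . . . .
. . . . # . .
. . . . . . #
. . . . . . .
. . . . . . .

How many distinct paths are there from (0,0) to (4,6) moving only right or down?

147

r\c   0   1   2   3   4   5   6
  0   1   1   1   1   1   1   1
  1   1   2   3   4   0   1   2
  2   1   3   6  10  10  11   0
  3   1   4  10  20  30  41  41
  4   1   5  15  35  65 106 147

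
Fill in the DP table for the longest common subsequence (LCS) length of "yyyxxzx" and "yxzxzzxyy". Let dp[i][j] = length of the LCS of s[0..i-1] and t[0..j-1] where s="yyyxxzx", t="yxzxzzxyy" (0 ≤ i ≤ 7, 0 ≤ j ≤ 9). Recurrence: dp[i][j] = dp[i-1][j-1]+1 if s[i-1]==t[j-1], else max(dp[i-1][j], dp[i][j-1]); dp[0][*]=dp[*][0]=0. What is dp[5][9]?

   ''  y  x  z  x  z  z  x  y  y
''  0  0  0  0  0  0  0  0  0  0
 y  0  1  1  1  1  1  1  1  1  1
 y  0  1  1  1  1  1  1  1  2  2
 y  0  1  1  1  1  1  1  1  2  3
 x  0  1  2  2  2  2  2  2  2  3
 x  0  1  2  2  3  3  3  3  3  3
 z  0  1  2  3  3  4  4  4  4  4
 x  0  1  2  3  4  4  4  5  5  5

3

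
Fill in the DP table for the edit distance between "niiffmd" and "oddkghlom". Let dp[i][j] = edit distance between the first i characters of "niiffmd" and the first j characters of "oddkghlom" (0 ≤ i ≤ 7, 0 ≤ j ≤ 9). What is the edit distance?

9

   ''  o  d  d  k  g  h  l  o  m
''  0  1  2  3  4  5  6  7  8  9
 n  1  1  2  3  4  5  6  7  8  9
 i  2  2  2  3  4  5  6  7  8  9
 i  3  3  3  3  4  5  6  7  8  9
 f  4  4  4  4  4  5  6  7  8  9
 f  5  5  5  5  5  5  6  7  8  9
 m  6  6  6  6  6  6  6  7  8  8
 d  7  7  6  6  7  7  7  7  8  9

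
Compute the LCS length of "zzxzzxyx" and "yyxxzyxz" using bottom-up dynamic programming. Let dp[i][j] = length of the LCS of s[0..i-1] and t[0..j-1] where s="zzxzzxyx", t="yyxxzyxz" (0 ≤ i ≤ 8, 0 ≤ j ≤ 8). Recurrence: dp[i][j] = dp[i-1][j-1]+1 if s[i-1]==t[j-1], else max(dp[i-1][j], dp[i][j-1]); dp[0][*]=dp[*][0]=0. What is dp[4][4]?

1

   ''  y  y  x  x  z  y  x  z
''  0  0  0  0  0  0  0  0  0
 z  0  0  0  0  0  1  1  1  1
 z  0  0  0  0  0  1  1  1  2
 x  0  0  0  1  1  1  1  2  2
 z  0  0  0  1  1  2  2  2  3
 z  0  0  0  1  1  2  2  2  3
 x  0  0  0  1  2  2  2  3  3
 y  0  1  1  1  2  2  3  3  3
 x  0  1  1  2  2  2  3  4  4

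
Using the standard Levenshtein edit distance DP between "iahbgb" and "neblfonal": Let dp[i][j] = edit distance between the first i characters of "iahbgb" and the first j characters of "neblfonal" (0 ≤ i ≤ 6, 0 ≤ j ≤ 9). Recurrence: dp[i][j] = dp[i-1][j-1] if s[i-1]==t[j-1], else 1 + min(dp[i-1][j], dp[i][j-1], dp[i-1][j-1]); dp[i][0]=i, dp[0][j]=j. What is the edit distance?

   ''  n  e  b  l  f  o  n  a  l
''  0  1  2  3  4  5  6  7  8  9
 i  1  1  2  3  4  5  6  7  8  9
 a  2  2  2  3  4  5  6  7  7  8
 h  3  3  3  3  4  5  6  7  8  8
 b  4  4  4  3  4  5  6  7  8  9
 g  5  5  5  4  4  5  6  7  8  9
 b  6  6  6  5  5  5  6  7  8  9

9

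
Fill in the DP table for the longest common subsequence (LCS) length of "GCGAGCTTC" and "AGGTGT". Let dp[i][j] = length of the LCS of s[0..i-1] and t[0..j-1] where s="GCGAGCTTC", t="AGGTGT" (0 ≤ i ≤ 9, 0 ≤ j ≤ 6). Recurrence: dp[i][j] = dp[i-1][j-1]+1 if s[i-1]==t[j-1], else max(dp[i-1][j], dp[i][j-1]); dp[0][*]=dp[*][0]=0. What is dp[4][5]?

   ''  A  G  G  T  G  T
''  0  0  0  0  0  0  0
 G  0  0  1  1  1  1  1
 C  0  0  1  1  1  1  1
 G  0  0  1  2  2  2  2
 A  0  1  1  2  2  2  2
 G  0  1  2  2  2  3  3
 C  0  1  2  2  2  3  3
 T  0  1  2  2  3  3  4
 T  0  1  2  2  3  3  4
 C  0  1  2  2  3  3  4

2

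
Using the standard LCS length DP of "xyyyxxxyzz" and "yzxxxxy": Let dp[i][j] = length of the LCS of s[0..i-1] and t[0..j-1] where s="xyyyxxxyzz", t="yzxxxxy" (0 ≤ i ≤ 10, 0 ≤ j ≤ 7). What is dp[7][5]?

   ''  y  z  x  x  x  x  y
''  0  0  0  0  0  0  0  0
 x  0  0  0  1  1  1  1  1
 y  0  1  1  1  1  1  1  2
 y  0  1  1  1  1  1  1  2
 y  0  1  1  1  1  1  1  2
 x  0  1  1  2  2  2  2  2
 x  0  1  1  2  3  3  3  3
 x  0  1  1  2  3  4  4  4
 y  0  1  1  2  3  4  4  5
 z  0  1  2  2  3  4  4  5
 z  0  1  2  2  3  4  4  5

4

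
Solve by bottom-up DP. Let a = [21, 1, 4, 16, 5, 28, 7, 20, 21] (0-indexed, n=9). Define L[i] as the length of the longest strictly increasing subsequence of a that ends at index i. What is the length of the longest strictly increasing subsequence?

6

   i    0    1    2    3    4    5    6    7    8
a[i]   21    1    4   16    5   28    7   20   21
L[i]    1    1    2    3    3    4    4    5    6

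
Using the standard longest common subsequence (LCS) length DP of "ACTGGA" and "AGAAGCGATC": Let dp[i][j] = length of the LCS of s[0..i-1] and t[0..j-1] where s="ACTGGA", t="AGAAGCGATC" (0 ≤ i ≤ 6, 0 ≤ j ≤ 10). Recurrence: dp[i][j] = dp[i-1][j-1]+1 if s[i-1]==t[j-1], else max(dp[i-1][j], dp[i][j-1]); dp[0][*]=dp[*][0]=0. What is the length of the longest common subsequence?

   ''  A  G  A  A  G  C  G  A  T  C
''  0  0  0  0  0  0  0  0  0  0  0
 A  0  1  1  1  1  1  1  1  1  1  1
 C  0  1  1  1  1  1  2  2  2  2  2
 T  0  1  1  1  1  1  2  2  2  3  3
 G  0  1  2  2  2  2  2  3  3  3  3
 G  0  1  2  2  2  3  3  3  3  3  3
 A  0  1  2  3  3  3  3  3  4  4  4

4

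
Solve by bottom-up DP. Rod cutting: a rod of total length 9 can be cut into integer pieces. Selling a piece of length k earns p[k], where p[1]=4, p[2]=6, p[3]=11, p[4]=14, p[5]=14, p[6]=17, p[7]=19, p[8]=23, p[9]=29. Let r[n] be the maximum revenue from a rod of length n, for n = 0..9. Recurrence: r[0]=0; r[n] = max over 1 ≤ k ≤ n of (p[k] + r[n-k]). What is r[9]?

   n    0    1    2    3    4    5    6    7    8    9
r[n]    0    4    8   12   16   20   24   28   32   36

36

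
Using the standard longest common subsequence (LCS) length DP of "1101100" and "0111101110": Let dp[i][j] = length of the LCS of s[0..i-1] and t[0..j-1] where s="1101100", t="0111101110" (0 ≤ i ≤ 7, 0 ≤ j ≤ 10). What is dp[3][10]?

   ''  0  1  1  1  1  0  1  1  1  0
''  0  0  0  0  0  0  0  0  0  0  0
 1  0  0  1  1  1  1  1  1  1  1  1
 1  0  0  1  2  2  2  2  2  2  2  2
 0  0  1  1  2  2  2  3  3  3  3  3
 1  0  1  2  2  3  3  3  4  4  4  4
 1  0  1  2  3  3  4  4  4  5  5  5
 0  0  1  2  3  3  4  5  5  5  5  6
 0  0  1  2  3  3  4  5  5  5  5  6

3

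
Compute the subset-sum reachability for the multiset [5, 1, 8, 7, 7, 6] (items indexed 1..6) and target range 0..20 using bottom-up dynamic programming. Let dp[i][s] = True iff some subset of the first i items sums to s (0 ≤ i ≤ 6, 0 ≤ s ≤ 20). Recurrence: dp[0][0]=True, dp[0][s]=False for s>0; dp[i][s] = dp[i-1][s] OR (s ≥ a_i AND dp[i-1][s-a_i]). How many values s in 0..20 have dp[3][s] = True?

i\s   0   1   2   3   4   5   6   7   8   9  10  11  12  13  14  15  16  17  18  19  20
  0   T   F   F   F   F   F   F   F   F   F   F   F   F   F   F   F   F   F   F   F   F
  1   T   F   F   F   F   T   F   F   F   F   F   F   F   F   F   F   F   F   F   F   F
  2   T   T   F   F   F   T   T   F   F   F   F   F   F   F   F   F   F   F   F   F   F
  3   T   T   F   F   F   T   T   F   T   T   F   F   F   T   T   F   F   F   F   F   F
  4   T   T   F   F   F   T   T   T   T   T   F   F   T   T   T   T   T   F   F   F   T
  5   T   T   F   F   F   T   T   T   T   T   F   F   T   T   T   T   T   F   F   T   T
  6   T   T   F   F   F   T   T   T   T   T   F   T   T   T   T   T   T   F   T   T   T

8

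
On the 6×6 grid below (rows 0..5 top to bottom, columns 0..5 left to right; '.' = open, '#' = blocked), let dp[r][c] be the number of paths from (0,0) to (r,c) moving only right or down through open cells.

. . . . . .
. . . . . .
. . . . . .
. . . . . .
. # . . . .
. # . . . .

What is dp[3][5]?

r\c   0   1   2   3   4   5
  0   1   1   1   1   1   1
  1   1   2   3   4   5   6
  2   1   3   6  10  15  21
  3   1   4  10  20  35  56
  4   1   0  10  30  65 121
  5   1   0  10  40 105 226

56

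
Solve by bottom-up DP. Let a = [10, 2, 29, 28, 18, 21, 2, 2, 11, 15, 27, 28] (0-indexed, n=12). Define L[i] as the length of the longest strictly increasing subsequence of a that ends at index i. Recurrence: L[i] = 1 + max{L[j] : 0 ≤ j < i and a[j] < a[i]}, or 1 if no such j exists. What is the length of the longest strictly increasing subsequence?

   i    0    1    2    3    4    5    6    7    8    9   10   11
a[i]   10    2   29   28   18   21    2    2   11   15   27   28
L[i]    1    1    2    2    2    3    1    1    2    3    4    5

5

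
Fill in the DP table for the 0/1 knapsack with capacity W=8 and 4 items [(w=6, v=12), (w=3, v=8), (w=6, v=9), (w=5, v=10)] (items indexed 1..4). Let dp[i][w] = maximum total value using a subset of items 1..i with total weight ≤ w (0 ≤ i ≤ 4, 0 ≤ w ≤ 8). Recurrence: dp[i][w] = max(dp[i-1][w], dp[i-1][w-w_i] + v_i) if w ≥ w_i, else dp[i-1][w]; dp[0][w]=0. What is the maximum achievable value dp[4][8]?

i\w   0   1   2   3   4   5   6   7   8
  0   0   0   0   0   0   0   0   0   0
  1   0   0   0   0   0   0  12  12  12
  2   0   0   0   8   8   8  12  12  12
  3   0   0   0   8   8   8  12  12  12
  4   0   0   0   8   8  10  12  12  18

18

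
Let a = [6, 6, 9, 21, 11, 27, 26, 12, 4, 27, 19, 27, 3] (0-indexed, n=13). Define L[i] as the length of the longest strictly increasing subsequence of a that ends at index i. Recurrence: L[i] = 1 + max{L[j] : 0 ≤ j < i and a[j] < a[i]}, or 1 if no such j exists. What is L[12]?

   i    0    1    2    3    4    5    6    7    8    9   10   11   12
a[i]    6    6    9   21   11   27   26   12    4   27   19   27    3
L[i]    1    1    2    3    3    4    4    4    1    5    5    6    1

1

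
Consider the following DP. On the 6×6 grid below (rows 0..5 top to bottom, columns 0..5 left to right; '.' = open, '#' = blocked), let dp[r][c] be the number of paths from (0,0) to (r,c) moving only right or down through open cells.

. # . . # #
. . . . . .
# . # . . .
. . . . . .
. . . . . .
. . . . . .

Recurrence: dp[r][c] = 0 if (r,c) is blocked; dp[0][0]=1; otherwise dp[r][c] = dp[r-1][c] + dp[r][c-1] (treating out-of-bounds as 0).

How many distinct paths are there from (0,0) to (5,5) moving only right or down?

30

r\c   0   1   2   3   4   5
  0   1   0   0   0   0   0
  1   1   1   1   1   1   1
  2   0   1   0   1   2   3
  3   0   1   1   2   4   7
  4   0   1   2   4   8  15
  5   0   1   3   7  15  30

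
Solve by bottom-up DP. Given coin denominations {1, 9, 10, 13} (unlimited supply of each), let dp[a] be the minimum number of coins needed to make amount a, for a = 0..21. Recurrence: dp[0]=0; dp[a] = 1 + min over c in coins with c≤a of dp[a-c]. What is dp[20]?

2

 a  0  1  2  3  4  5  6  7  8  9 10 11 12 13 14 15 16 17 18 19 20 21
dp  0  1  2  3  4  5  6  7  8  1  1  2  3  1  2  3  4  5  2  2  2  3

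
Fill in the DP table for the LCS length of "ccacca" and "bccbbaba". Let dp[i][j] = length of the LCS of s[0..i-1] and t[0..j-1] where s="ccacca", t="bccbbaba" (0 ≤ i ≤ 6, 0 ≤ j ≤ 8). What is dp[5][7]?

   ''  b  c  c  b  b  a  b  a
''  0  0  0  0  0  0  0  0  0
 c  0  0  1  1  1  1  1  1  1
 c  0  0  1  2  2  2  2  2  2
 a  0  0  1  2  2  2  3  3  3
 c  0  0  1  2  2  2  3  3  3
 c  0  0  1  2  2  2  3  3  3
 a  0  0  1  2  2  2  3  3  4

3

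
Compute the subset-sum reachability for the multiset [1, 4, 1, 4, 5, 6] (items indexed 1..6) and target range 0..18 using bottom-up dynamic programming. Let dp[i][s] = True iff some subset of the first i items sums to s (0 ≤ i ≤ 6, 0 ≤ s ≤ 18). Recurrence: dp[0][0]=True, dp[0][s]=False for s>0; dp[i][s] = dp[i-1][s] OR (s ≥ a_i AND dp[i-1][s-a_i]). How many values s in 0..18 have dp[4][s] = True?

9

i\s   0   1   2   3   4   5   6   7   8   9  10  11  12  13  14  15  16  17  18
  0   T   F   F   F   F   F   F   F   F   F   F   F   F   F   F   F   F   F   F
  1   T   T   F   F   F   F   F   F   F   F   F   F   F   F   F   F   F   F   F
  2   T   T   F   F   T   T   F   F   F   F   F   F   F   F   F   F   F   F   F
  3   T   T   T   F   T   T   T   F   F   F   F   F   F   F   F   F   F   F   F
  4   T   T   T   F   T   T   T   F   T   T   T   F   F   F   F   F   F   F   F
  5   T   T   T   F   T   T   T   T   T   T   T   T   F   T   T   T   F   F   F
  6   T   T   T   F   T   T   T   T   T   T   T   T   T   T   T   T   T   T   F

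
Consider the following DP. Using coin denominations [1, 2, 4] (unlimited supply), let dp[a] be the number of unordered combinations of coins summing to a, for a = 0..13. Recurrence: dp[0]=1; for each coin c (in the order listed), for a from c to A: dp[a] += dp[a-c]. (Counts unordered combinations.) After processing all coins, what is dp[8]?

after  coin     0     1     2     3     4     5     6     7     8     9    10    11    12    13
          1     1     1     1     1     1     1     1     1     1     1     1     1     1     1
          2     1     1     2     2     3     3     4     4     5     5     6     6     7     7
          4     1     1     2     2     4     4     6     6     9     9    12    12    16    16

9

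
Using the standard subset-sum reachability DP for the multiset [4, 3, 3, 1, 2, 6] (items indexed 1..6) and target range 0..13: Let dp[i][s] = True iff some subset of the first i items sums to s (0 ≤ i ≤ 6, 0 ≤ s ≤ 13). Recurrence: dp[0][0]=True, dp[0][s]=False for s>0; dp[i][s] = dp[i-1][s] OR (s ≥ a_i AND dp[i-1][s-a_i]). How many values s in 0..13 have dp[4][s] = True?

10

i\s   0   1   2   3   4   5   6   7   8   9  10  11  12  13
  0   T   F   F   F   F   F   F   F   F   F   F   F   F   F
  1   T   F   F   F   T   F   F   F   F   F   F   F   F   F
  2   T   F   F   T   T   F   F   T   F   F   F   F   F   F
  3   T   F   F   T   T   F   T   T   F   F   T   F   F   F
  4   T   T   F   T   T   T   T   T   T   F   T   T   F   F
  5   T   T   T   T   T   T   T   T   T   T   T   T   T   T
  6   T   T   T   T   T   T   T   T   T   T   T   T   T   T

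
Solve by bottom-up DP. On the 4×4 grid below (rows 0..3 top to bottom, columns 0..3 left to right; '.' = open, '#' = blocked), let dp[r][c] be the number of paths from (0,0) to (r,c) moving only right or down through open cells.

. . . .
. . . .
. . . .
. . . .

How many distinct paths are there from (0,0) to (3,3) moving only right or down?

r\c   0   1   2   3
  0   1   1   1   1
  1   1   2   3   4
  2   1   3   6  10
  3   1   4  10  20

20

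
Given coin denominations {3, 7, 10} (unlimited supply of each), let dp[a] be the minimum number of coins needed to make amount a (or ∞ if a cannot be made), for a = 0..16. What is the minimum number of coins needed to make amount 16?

3

 a  0  1  2  3  4  5  6  7  8  9 10 11 12 13 14 15 16
dp  0  -  -  1  -  -  2  1  -  3  1  -  4  2  2  5  3
(- denotes ∞ / unreachable)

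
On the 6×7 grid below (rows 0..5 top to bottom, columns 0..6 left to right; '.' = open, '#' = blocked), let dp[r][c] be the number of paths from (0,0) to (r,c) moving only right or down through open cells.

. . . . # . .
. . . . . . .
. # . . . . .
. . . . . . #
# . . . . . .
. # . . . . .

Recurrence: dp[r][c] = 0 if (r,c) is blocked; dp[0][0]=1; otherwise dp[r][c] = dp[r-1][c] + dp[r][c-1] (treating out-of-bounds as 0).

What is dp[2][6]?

19

r\c   0   1   2   3   4   5   6
  0   1   1   1   1   0   0   0
  1   1   2   3   4   4   4   4
  2   1   0   3   7  11  15  19
  3   1   1   4  11  22  37   0
  4   0   1   5  16  38  75  75
  5   0   0   5  21  59 134 209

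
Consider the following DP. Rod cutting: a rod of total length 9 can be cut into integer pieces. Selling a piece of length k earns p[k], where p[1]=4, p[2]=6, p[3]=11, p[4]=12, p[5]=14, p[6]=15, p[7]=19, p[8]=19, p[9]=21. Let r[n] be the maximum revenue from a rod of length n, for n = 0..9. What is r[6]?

   n    0    1    2    3    4    5    6    7    8    9
r[n]    0    4    8   12   16   20   24   28   32   36

24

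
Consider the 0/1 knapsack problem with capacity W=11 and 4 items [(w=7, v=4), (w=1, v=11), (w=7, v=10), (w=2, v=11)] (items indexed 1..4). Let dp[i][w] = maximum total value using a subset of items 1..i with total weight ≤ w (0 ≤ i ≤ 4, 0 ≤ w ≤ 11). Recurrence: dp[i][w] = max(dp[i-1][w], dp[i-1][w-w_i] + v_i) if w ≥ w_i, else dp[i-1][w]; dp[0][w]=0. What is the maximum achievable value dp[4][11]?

i\w   0   1   2   3   4   5   6   7   8   9  10  11
  0   0   0   0   0   0   0   0   0   0   0   0   0
  1   0   0   0   0   0   0   0   4   4   4   4   4
  2   0  11  11  11  11  11  11  11  15  15  15  15
  3   0  11  11  11  11  11  11  11  21  21  21  21
  4   0  11  11  22  22  22  22  22  22  22  32  32

32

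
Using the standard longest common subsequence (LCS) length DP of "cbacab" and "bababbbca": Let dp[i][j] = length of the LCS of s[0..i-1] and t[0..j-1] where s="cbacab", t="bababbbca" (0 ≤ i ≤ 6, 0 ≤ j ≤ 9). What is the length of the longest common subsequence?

4

   ''  b  a  b  a  b  b  b  c  a
''  0  0  0  0  0  0  0  0  0  0
 c  0  0  0  0  0  0  0  0  1  1
 b  0  1  1  1  1  1  1  1  1  1
 a  0  1  2  2  2  2  2  2  2  2
 c  0  1  2  2  2  2  2  2  3  3
 a  0  1  2  2  3  3  3  3  3  4
 b  0  1  2  3  3  4  4  4  4  4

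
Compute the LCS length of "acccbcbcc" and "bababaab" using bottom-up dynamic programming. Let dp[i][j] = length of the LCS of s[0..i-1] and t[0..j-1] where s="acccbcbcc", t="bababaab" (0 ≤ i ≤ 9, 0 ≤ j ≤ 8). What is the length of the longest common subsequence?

3

   ''  b  a  b  a  b  a  a  b
''  0  0  0  0  0  0  0  0  0
 a  0  0  1  1  1  1  1  1  1
 c  0  0  1  1  1  1  1  1  1
 c  0  0  1  1  1  1  1  1  1
 c  0  0  1  1  1  1  1  1  1
 b  0  1  1  2  2  2  2  2  2
 c  0  1  1  2  2  2  2  2  2
 b  0  1  1  2  2  3  3  3  3
 c  0  1  1  2  2  3  3  3  3
 c  0  1  1  2  2  3  3  3  3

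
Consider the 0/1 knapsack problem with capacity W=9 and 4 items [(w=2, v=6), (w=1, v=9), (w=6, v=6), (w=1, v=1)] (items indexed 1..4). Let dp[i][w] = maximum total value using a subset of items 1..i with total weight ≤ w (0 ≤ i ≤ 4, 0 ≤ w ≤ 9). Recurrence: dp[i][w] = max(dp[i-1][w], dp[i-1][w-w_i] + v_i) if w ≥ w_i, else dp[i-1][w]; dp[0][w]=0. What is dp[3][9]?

i\w   0   1   2   3   4   5   6   7   8   9
  0   0   0   0   0   0   0   0   0   0   0
  1   0   0   6   6   6   6   6   6   6   6
  2   0   9   9  15  15  15  15  15  15  15
  3   0   9   9  15  15  15  15  15  15  21
  4   0   9  10  15  16  16  16  16  16  21

21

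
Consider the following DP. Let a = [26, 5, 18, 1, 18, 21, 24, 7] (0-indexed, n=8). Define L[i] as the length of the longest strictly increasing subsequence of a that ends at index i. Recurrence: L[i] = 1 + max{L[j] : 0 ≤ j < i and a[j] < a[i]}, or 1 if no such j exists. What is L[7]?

   i    0    1    2    3    4    5    6    7
a[i]   26    5   18    1   18   21   24    7
L[i]    1    1    2    1    2    3    4    2

2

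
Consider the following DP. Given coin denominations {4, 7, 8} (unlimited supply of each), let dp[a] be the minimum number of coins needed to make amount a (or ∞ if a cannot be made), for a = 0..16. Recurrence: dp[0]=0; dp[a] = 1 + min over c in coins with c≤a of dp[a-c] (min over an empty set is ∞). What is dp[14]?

 a  0  1  2  3  4  5  6  7  8  9 10 11 12 13 14 15 16
dp  0  -  -  -  1  -  -  1  1  -  -  2  2  -  2  2  2
(- denotes ∞ / unreachable)

2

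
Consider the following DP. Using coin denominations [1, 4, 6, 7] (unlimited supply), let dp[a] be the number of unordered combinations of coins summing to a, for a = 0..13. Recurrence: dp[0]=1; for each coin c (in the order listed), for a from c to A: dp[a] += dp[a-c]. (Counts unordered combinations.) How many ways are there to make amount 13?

10

after  coin     0     1     2     3     4     5     6     7     8     9    10    11    12    13
          1     1     1     1     1     1     1     1     1     1     1     1     1     1     1
          4     1     1     1     1     2     2     2     2     3     3     3     3     4     4
          6     1     1     1     1     2     2     3     3     4     4     5     5     7     7
          7     1     1     1     1     2     2     3     4     5     5     6     7     9    10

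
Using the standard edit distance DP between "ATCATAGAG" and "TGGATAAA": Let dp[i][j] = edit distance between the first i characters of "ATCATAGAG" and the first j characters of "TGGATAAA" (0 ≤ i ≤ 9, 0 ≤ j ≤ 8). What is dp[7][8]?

   ''  T  G  G  A  T  A  A  A
''  0  1  2  3  4  5  6  7  8
 A  1  1  2  3  3  4  5  6  7
 T  2  1  2  3  4  3  4  5  6
 C  3  2  2  3  4  4  4  5  6
 A  4  3  3  3  3  4  4  4  5
 T  5  4  4  4  4  3  4  5  5
 A  6  5  5  5  4  4  3  4  5
 G  7  6  5  5  5  5  4  4  5
 A  8  7  6  6  5  6  5  4  4
 G  9  8  7  6  6  6  6  5  5

5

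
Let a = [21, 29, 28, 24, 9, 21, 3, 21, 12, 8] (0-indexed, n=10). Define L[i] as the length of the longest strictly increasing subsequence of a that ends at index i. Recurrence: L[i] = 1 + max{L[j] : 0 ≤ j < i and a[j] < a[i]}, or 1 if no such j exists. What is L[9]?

2

   i    0    1    2    3    4    5    6    7    8    9
a[i]   21   29   28   24    9   21    3   21   12    8
L[i]    1    2    2    2    1    2    1    2    2    2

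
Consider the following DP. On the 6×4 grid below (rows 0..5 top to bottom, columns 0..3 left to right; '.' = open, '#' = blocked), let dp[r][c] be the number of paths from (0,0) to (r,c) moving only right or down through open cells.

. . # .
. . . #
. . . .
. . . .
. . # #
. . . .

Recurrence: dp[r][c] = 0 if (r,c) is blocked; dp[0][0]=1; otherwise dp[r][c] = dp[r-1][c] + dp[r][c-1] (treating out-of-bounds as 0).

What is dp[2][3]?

5

r\c   0   1   2   3
  0   1   1   0   0
  1   1   2   2   0
  2   1   3   5   5
  3   1   4   9  14
  4   1   5   0   0
  5   1   6   6   6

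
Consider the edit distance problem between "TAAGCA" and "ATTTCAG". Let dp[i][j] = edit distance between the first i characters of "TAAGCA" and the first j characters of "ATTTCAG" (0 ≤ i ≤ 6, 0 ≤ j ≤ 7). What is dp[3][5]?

   ''  A  T  T  T  C  A  G
''  0  1  2  3  4  5  6  7
 T  1  1  1  2  3  4  5  6
 A  2  1  2  2  3  4  4  5
 A  3  2  2  3  3  4  4  5
 G  4  3  3  3  4  4  5  4
 C  5  4  4  4  4  4  5  5
 A  6  5  5  5  5  5  4  5

4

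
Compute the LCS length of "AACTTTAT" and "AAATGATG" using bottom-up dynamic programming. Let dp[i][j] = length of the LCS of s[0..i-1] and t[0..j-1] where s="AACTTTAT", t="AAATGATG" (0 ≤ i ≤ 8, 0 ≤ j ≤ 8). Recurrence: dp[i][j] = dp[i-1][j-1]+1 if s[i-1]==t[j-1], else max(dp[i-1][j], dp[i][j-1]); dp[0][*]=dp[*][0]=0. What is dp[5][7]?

   ''  A  A  A  T  G  A  T  G
''  0  0  0  0  0  0  0  0  0
 A  0  1  1  1  1  1  1  1  1
 A  0  1  2  2  2  2  2  2  2
 C  0  1  2  2  2  2  2  2  2
 T  0  1  2  2  3  3  3  3  3
 T  0  1  2  2  3  3  3  4  4
 T  0  1  2  2  3  3  3  4  4
 A  0  1  2  3  3  3  4  4  4
 T  0  1  2  3  4  4  4  5  5

4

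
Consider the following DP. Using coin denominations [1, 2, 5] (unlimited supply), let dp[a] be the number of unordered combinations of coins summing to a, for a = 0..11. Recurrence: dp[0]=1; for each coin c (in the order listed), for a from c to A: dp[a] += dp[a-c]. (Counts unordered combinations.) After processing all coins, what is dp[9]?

8

after  coin     0     1     2     3     4     5     6     7     8     9    10    11
          1     1     1     1     1     1     1     1     1     1     1     1     1
          2     1     1     2     2     3     3     4     4     5     5     6     6
          5     1     1     2     2     3     4     5     6     7     8    10    11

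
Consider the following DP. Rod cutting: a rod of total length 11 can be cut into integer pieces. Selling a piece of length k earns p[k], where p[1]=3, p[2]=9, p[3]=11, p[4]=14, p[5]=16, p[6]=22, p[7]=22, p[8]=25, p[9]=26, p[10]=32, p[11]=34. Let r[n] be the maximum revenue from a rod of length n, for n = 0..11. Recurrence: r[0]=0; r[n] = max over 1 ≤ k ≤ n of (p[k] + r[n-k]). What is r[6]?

   n    0    1    2    3    4    5    6    7    8    9   10   11
r[n]    0    3    9   12   18   21   27   30   36   39   45   48

27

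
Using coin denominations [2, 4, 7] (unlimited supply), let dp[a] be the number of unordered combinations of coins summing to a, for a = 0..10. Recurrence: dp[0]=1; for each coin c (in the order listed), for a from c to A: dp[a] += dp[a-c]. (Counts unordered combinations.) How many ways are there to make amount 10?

after  coin     0     1     2     3     4     5     6     7     8     9    10
          2     1     0     1     0     1     0     1     0     1     0     1
          4     1     0     1     0     2     0     2     0     3     0     3
          7     1     0     1     0     2     0     2     1     3     1     3

3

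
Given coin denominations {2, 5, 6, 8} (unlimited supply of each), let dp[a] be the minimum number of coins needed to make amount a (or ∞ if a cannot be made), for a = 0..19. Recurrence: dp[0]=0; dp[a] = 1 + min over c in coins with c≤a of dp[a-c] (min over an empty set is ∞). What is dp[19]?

3

 a  0  1  2  3  4  5  6  7  8  9 10 11 12 13 14 15 16 17 18 19
dp  0  -  1  -  2  1  1  2  1  3  2  2  2  2  2  3  2  3  3  3
(- denotes ∞ / unreachable)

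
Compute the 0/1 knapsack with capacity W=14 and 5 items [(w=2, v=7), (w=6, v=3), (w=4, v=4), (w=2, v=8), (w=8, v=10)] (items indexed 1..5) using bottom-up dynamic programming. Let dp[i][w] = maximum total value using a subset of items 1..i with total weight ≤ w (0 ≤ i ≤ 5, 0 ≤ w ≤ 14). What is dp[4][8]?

i\w   0   1   2   3   4   5   6   7   8   9  10  11  12  13  14
  0   0   0   0   0   0   0   0   0   0   0   0   0   0   0   0
  1   0   0   7   7   7   7   7   7   7   7   7   7   7   7   7
  2   0   0   7   7   7   7   7   7  10  10  10  10  10  10  10
  3   0   0   7   7   7   7  11  11  11  11  11  11  14  14  14
  4   0   0   8   8  15  15  15  15  19  19  19  19  19  19  22
  5   0   0   8   8  15  15  15  15  19  19  19  19  25  25  25

19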